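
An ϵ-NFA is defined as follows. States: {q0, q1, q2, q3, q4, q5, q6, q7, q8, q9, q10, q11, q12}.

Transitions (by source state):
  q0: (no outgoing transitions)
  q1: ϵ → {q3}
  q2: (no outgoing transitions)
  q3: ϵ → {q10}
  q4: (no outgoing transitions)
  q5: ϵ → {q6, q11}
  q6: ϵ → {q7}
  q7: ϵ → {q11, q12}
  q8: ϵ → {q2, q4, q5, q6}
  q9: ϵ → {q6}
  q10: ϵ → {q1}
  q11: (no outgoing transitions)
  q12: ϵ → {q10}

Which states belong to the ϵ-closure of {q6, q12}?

{q1, q3, q6, q7, q10, q11, q12}

Start with {q6, q12}.
From q6 via ϵ: add q7.
From q12 via ϵ: add q10.
From q7 via ϵ: add q11.
From q10 via ϵ: add q1.
From q1 via ϵ: add q3.
No new states can be added; the closed set is {q1, q3, q6, q7, q10, q11, q12}.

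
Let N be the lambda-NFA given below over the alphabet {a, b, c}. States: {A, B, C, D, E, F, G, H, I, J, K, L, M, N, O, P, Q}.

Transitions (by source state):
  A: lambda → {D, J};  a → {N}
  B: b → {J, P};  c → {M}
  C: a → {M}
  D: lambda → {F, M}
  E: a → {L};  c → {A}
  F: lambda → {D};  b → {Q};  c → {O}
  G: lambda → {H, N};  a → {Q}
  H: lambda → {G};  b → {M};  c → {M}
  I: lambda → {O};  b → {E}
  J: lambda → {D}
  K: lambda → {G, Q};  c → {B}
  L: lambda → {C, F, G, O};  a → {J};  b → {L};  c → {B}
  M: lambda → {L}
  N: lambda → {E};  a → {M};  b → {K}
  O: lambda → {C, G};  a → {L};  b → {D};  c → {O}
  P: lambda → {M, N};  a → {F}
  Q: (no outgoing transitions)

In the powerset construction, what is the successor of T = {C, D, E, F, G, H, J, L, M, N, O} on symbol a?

C on a → {M}.
E on a → {L}.
G on a → {Q}.
L on a → {J}.
N on a → {M}.
O on a → {L}.
No a-transition from D, F, H, J, M.
Union after reading a: {J, L, M, Q}.
Now take the lambda-closure:
From J via lambda: add D.
From L via lambda: add C, F, G, O.
From G via lambda: add H, N.
From N via lambda: add E.
No new states can be added; the closed set is {C, D, E, F, G, H, J, L, M, N, O, Q}.

{C, D, E, F, G, H, J, L, M, N, O, Q}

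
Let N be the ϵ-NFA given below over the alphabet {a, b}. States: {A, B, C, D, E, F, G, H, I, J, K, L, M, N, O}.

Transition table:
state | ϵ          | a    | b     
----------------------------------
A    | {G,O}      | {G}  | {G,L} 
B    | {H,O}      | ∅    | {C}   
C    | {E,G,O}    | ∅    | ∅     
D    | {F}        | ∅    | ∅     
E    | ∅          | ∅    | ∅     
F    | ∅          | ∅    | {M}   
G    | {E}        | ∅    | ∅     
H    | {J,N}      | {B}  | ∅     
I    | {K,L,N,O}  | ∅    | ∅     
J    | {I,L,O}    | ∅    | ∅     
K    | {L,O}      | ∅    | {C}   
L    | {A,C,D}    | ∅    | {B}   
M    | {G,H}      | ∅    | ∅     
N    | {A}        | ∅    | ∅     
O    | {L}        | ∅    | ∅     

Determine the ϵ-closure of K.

{A, C, D, E, F, G, K, L, O}

Start with {K}.
From K via ϵ: add L, O.
From L via ϵ: add A, C, D.
From A via ϵ: add G.
From C via ϵ: add E.
From D via ϵ: add F.
No new states can be added; the closed set is {A, C, D, E, F, G, K, L, O}.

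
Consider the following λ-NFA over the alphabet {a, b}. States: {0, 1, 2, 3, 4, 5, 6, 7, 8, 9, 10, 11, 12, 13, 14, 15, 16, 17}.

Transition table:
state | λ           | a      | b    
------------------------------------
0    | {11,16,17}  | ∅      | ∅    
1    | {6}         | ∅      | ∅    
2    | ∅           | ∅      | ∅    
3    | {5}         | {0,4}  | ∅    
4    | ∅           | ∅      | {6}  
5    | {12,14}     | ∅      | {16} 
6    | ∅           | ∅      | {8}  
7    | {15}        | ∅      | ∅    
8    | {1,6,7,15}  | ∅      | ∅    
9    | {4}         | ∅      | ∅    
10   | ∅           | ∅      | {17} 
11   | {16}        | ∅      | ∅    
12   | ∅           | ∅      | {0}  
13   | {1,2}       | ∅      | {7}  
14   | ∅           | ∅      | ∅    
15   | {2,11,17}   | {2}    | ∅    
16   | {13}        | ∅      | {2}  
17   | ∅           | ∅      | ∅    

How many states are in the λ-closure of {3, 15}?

12

Start with {3, 15}.
From 3 via λ: add 5.
From 15 via λ: add 2, 11, 17.
From 5 via λ: add 12, 14.
From 11 via λ: add 16.
From 16 via λ: add 13.
From 13 via λ: add 1.
From 1 via λ: add 6.
λ-closure = {1, 2, 3, 5, 6, 11, 12, 13, 14, 15, 16, 17}, which has 12 states.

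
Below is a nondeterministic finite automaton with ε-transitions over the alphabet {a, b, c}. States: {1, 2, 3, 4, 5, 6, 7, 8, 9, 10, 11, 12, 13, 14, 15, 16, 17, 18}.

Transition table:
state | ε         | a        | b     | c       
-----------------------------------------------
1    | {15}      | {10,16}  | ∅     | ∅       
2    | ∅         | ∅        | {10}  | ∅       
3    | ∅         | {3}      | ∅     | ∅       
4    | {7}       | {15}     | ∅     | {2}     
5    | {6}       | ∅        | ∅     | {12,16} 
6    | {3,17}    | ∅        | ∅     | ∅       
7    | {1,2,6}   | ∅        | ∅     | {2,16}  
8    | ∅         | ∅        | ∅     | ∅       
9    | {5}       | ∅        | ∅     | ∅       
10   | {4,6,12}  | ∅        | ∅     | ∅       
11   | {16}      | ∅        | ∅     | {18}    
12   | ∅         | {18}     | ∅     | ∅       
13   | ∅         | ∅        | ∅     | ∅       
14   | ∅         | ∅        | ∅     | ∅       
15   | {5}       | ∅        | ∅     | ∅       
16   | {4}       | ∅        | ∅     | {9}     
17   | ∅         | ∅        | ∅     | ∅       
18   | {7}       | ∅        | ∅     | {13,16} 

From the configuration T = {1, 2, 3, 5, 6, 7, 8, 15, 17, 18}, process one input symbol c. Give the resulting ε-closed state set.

{1, 2, 3, 4, 5, 6, 7, 12, 13, 15, 16, 17}

5 on c → {12, 16}.
7 on c → {2, 16}.
18 on c → {13, 16}.
No c-transition from 1, 2, 3, 6, 8, 15, 17.
Union after reading c: {2, 12, 13, 16}.
Now take the ε-closure:
From 16 via ε: add 4.
From 4 via ε: add 7.
From 7 via ε: add 1, 6.
From 1 via ε: add 15.
From 6 via ε: add 3, 17.
From 15 via ε: add 5.
No new states can be added; the closed set is {1, 2, 3, 4, 5, 6, 7, 12, 13, 15, 16, 17}.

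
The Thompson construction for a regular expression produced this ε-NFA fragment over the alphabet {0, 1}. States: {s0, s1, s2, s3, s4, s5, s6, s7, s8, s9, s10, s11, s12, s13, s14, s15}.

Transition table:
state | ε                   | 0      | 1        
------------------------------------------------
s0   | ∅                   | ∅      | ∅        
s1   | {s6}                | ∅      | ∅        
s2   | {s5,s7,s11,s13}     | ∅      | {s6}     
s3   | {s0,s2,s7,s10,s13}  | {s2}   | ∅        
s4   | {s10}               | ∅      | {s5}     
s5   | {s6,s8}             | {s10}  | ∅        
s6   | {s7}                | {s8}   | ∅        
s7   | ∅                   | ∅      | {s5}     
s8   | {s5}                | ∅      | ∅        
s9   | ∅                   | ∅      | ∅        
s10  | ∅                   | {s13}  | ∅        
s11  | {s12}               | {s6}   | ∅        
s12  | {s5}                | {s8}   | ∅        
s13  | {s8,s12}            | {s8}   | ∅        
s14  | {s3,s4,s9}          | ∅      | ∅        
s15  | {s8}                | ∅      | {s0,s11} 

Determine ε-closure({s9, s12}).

{s5, s6, s7, s8, s9, s12}

Start with {s9, s12}.
From s12 via ε: add s5.
From s5 via ε: add s6, s8.
From s6 via ε: add s7.
No new states can be added; the closed set is {s5, s6, s7, s8, s9, s12}.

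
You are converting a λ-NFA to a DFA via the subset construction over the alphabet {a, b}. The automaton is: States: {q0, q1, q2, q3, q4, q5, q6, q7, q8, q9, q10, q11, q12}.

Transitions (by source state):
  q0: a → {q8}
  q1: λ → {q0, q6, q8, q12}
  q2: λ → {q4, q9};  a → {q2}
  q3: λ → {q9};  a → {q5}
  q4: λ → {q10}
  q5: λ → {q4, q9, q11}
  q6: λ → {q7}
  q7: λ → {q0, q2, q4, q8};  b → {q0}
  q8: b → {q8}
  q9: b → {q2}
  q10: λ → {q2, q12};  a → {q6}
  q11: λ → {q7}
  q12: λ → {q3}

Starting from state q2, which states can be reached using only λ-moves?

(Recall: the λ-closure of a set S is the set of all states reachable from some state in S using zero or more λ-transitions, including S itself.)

Start with {q2}.
From q2 via λ: add q4, q9.
From q4 via λ: add q10.
From q10 via λ: add q12.
From q12 via λ: add q3.
No new states can be added; the closed set is {q2, q3, q4, q9, q10, q12}.

{q2, q3, q4, q9, q10, q12}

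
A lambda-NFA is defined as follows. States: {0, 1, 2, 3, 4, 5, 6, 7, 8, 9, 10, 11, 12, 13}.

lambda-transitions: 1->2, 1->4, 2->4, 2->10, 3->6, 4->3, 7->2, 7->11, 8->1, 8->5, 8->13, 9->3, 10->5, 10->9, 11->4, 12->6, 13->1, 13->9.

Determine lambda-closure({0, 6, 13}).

Start with {0, 6, 13}.
From 13 via lambda: add 1, 9.
From 1 via lambda: add 2, 4.
From 9 via lambda: add 3.
From 2 via lambda: add 10.
From 10 via lambda: add 5.
No new states can be added; the closed set is {0, 1, 2, 3, 4, 5, 6, 9, 10, 13}.

{0, 1, 2, 3, 4, 5, 6, 9, 10, 13}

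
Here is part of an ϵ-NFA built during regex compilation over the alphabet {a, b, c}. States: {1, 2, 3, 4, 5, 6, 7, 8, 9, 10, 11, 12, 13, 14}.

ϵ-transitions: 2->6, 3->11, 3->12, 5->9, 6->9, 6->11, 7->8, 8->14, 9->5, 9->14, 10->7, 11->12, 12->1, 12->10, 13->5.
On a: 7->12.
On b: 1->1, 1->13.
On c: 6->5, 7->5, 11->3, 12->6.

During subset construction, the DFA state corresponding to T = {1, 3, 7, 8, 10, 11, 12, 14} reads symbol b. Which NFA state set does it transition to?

{1, 5, 9, 13, 14}

1 on b → {1, 13}.
No b-transition from 3, 7, 8, 10, 11, 12, 14.
Union after reading b: {1, 13}.
Now take the ϵ-closure:
From 13 via ϵ: add 5.
From 5 via ϵ: add 9.
From 9 via ϵ: add 14.
No new states can be added; the closed set is {1, 5, 9, 13, 14}.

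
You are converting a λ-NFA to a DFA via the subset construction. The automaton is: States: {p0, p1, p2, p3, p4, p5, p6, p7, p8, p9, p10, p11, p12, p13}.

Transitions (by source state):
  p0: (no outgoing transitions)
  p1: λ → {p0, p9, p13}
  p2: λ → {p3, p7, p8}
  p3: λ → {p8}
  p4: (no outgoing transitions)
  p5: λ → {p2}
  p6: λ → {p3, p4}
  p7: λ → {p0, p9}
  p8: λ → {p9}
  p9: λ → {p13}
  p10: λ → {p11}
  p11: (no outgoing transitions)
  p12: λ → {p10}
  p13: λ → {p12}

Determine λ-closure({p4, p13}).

{p4, p10, p11, p12, p13}

Start with {p4, p13}.
From p13 via λ: add p12.
From p12 via λ: add p10.
From p10 via λ: add p11.
No new states can be added; the closed set is {p4, p10, p11, p12, p13}.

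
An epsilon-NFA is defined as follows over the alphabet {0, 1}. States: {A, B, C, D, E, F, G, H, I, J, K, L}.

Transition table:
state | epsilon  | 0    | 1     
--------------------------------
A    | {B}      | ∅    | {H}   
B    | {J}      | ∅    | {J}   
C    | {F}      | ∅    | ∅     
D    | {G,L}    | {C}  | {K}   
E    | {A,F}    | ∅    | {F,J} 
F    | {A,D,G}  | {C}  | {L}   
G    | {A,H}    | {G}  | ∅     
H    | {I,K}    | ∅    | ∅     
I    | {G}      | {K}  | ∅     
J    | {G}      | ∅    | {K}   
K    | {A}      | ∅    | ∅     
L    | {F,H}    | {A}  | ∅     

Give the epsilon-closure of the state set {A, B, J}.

Start with {A, B, J}.
From J via epsilon: add G.
From G via epsilon: add H.
From H via epsilon: add I, K.
No new states can be added; the closed set is {A, B, G, H, I, J, K}.

{A, B, G, H, I, J, K}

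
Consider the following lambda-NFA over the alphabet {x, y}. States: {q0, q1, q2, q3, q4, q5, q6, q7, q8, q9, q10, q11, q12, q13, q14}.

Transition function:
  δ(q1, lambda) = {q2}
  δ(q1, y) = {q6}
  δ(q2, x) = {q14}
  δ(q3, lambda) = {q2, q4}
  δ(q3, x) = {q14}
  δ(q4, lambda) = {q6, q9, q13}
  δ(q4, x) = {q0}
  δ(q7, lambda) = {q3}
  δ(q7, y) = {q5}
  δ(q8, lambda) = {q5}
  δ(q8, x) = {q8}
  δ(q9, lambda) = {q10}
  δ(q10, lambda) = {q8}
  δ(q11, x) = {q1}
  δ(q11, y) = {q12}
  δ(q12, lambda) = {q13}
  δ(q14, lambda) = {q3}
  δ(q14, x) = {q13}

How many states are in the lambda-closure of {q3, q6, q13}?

Start with {q3, q6, q13}.
From q3 via lambda: add q2, q4.
From q4 via lambda: add q9.
From q9 via lambda: add q10.
From q10 via lambda: add q8.
From q8 via lambda: add q5.
lambda-closure = {q2, q3, q4, q5, q6, q8, q9, q10, q13}, which has 9 states.

9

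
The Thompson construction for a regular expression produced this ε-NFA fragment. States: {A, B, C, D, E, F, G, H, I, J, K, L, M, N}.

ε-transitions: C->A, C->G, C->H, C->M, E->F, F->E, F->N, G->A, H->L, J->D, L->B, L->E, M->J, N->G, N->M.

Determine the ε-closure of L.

{A, B, D, E, F, G, J, L, M, N}

Start with {L}.
From L via ε: add B, E.
From E via ε: add F.
From F via ε: add N.
From N via ε: add G, M.
From G via ε: add A.
From M via ε: add J.
From J via ε: add D.
No new states can be added; the closed set is {A, B, D, E, F, G, J, L, M, N}.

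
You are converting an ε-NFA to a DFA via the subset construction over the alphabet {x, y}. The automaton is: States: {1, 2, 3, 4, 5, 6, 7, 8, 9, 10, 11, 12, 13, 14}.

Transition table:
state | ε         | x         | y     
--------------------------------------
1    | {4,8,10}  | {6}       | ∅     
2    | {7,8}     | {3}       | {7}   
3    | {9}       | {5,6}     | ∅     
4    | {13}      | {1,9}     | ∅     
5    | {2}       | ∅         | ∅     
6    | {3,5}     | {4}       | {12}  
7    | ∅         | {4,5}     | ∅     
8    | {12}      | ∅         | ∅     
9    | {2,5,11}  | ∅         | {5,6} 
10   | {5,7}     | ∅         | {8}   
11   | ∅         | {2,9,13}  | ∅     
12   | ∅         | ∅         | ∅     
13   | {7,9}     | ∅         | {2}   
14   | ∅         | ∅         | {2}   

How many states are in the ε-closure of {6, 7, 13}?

Start with {6, 7, 13}.
From 6 via ε: add 3, 5.
From 13 via ε: add 9.
From 5 via ε: add 2.
From 9 via ε: add 11.
From 2 via ε: add 8.
From 8 via ε: add 12.
ε-closure = {2, 3, 5, 6, 7, 8, 9, 11, 12, 13}, which has 10 states.

10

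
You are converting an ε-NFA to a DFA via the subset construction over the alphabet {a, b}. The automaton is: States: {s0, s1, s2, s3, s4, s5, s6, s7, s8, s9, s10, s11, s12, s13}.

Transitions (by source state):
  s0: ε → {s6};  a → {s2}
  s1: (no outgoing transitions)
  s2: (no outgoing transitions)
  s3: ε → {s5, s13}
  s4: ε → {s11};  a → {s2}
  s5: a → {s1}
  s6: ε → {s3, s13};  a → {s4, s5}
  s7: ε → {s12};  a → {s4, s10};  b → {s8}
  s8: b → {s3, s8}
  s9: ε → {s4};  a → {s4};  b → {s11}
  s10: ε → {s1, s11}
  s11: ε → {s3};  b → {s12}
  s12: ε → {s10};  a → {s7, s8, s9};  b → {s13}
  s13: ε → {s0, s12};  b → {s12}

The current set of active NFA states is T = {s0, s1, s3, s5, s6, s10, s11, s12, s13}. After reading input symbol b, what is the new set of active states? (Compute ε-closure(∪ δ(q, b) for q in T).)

{s0, s1, s3, s5, s6, s10, s11, s12, s13}

s11 on b → {s12}.
s12 on b → {s13}.
s13 on b → {s12}.
No b-transition from s0, s1, s3, s5, s6, s10.
Union after reading b: {s12, s13}.
Now take the ε-closure:
From s12 via ε: add s10.
From s13 via ε: add s0.
From s0 via ε: add s6.
From s10 via ε: add s1, s11.
From s6 via ε: add s3.
From s3 via ε: add s5.
No new states can be added; the closed set is {s0, s1, s3, s5, s6, s10, s11, s12, s13}.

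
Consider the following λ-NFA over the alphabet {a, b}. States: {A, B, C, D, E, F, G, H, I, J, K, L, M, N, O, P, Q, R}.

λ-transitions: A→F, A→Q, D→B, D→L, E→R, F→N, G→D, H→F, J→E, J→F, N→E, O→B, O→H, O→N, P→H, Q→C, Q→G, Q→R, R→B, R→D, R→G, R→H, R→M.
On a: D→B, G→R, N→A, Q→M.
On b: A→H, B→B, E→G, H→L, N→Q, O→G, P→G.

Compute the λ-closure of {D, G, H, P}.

{B, D, E, F, G, H, L, M, N, P, R}

Start with {D, G, H, P}.
From D via λ: add B, L.
From H via λ: add F.
From F via λ: add N.
From N via λ: add E.
From E via λ: add R.
From R via λ: add M.
No new states can be added; the closed set is {B, D, E, F, G, H, L, M, N, P, R}.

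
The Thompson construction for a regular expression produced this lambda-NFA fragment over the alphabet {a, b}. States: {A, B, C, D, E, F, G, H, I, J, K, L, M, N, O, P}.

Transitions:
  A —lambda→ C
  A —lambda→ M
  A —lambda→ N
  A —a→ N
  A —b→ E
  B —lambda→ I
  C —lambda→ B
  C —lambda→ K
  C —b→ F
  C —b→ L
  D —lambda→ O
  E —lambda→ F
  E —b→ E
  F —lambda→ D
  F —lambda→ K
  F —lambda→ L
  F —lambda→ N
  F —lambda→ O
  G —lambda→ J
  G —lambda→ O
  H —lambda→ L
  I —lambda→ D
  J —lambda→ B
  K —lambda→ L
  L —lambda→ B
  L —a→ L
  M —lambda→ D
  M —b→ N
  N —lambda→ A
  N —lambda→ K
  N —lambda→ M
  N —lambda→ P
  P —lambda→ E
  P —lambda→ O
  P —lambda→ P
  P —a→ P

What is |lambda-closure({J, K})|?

7

Start with {J, K}.
From J via lambda: add B.
From K via lambda: add L.
From B via lambda: add I.
From I via lambda: add D.
From D via lambda: add O.
lambda-closure = {B, D, I, J, K, L, O}, which has 7 states.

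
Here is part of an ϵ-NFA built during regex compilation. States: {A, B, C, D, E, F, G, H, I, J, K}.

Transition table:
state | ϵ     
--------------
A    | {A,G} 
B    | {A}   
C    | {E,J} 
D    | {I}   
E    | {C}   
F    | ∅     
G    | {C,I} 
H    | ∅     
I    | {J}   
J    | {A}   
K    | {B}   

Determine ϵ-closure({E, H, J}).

{A, C, E, G, H, I, J}

Start with {E, H, J}.
From E via ϵ: add C.
From J via ϵ: add A.
From A via ϵ: add G.
From G via ϵ: add I.
No new states can be added; the closed set is {A, C, E, G, H, I, J}.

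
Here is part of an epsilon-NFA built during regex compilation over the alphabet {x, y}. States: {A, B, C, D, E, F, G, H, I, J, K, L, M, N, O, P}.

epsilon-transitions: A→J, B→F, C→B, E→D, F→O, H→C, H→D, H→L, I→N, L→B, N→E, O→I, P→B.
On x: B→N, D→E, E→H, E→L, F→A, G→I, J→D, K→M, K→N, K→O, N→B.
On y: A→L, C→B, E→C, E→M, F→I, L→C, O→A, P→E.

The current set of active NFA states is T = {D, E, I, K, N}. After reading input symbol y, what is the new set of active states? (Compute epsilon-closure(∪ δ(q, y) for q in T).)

{B, C, D, E, F, I, M, N, O}

E on y → {C, M}.
No y-transition from D, I, K, N.
Union after reading y: {C, M}.
Now take the epsilon-closure:
From C via epsilon: add B.
From B via epsilon: add F.
From F via epsilon: add O.
From O via epsilon: add I.
From I via epsilon: add N.
From N via epsilon: add E.
From E via epsilon: add D.
No new states can be added; the closed set is {B, C, D, E, F, I, M, N, O}.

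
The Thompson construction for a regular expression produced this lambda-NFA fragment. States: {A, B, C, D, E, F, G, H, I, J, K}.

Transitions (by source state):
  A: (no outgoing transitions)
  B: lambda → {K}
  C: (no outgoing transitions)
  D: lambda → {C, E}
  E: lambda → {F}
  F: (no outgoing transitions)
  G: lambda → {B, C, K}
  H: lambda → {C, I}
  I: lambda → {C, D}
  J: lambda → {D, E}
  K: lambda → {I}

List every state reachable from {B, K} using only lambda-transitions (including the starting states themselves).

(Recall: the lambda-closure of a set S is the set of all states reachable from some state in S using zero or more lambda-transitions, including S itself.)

{B, C, D, E, F, I, K}

Start with {B, K}.
From K via lambda: add I.
From I via lambda: add C, D.
From D via lambda: add E.
From E via lambda: add F.
No new states can be added; the closed set is {B, C, D, E, F, I, K}.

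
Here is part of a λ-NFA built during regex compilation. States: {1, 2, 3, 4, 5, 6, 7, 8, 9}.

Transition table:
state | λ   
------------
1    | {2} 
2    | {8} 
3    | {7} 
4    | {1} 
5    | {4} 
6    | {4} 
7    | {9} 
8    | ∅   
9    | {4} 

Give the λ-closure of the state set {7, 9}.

{1, 2, 4, 7, 8, 9}

Start with {7, 9}.
From 9 via λ: add 4.
From 4 via λ: add 1.
From 1 via λ: add 2.
From 2 via λ: add 8.
No new states can be added; the closed set is {1, 2, 4, 7, 8, 9}.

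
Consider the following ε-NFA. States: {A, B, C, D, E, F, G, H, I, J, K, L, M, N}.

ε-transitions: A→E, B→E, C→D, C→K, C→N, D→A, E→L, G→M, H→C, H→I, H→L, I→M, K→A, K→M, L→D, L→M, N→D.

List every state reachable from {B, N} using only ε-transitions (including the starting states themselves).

Start with {B, N}.
From B via ε: add E.
From N via ε: add D.
From D via ε: add A.
From E via ε: add L.
From L via ε: add M.
No new states can be added; the closed set is {A, B, D, E, L, M, N}.

{A, B, D, E, L, M, N}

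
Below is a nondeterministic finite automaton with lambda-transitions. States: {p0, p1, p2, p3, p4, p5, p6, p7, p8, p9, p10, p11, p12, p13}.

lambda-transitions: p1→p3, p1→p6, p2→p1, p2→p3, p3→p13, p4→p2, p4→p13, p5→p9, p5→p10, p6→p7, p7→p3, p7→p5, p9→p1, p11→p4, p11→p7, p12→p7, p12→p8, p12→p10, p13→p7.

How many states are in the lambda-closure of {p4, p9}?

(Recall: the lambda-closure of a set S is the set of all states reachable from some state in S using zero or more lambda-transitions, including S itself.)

Start with {p4, p9}.
From p4 via lambda: add p2, p13.
From p9 via lambda: add p1.
From p1 via lambda: add p3, p6.
From p13 via lambda: add p7.
From p7 via lambda: add p5.
From p5 via lambda: add p10.
lambda-closure = {p1, p2, p3, p4, p5, p6, p7, p9, p10, p13}, which has 10 states.

10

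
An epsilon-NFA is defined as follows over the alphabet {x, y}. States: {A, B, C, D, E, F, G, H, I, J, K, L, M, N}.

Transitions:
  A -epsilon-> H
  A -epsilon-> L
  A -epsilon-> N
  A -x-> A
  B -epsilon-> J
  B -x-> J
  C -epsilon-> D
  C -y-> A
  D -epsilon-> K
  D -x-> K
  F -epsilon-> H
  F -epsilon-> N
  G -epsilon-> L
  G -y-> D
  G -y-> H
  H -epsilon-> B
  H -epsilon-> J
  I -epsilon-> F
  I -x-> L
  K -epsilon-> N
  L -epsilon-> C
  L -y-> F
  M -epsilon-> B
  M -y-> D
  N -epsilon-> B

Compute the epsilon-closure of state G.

{B, C, D, G, J, K, L, N}

Start with {G}.
From G via epsilon: add L.
From L via epsilon: add C.
From C via epsilon: add D.
From D via epsilon: add K.
From K via epsilon: add N.
From N via epsilon: add B.
From B via epsilon: add J.
No new states can be added; the closed set is {B, C, D, G, J, K, L, N}.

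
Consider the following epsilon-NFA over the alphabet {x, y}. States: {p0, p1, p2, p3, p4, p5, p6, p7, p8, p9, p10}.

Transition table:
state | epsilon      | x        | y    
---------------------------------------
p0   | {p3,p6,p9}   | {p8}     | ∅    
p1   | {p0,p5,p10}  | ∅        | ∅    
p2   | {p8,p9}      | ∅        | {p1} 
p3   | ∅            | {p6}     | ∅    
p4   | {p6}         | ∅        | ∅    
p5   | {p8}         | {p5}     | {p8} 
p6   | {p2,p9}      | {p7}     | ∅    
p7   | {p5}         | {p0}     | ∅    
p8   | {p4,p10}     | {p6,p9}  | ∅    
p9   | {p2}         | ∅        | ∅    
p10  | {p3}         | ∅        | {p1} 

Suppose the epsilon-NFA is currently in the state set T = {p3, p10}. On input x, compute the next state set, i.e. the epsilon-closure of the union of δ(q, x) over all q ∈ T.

{p2, p3, p4, p6, p8, p9, p10}

p3 on x → {p6}.
No x-transition from p10.
Union after reading x: {p6}.
Now take the epsilon-closure:
From p6 via epsilon: add p2, p9.
From p2 via epsilon: add p8.
From p8 via epsilon: add p4, p10.
From p10 via epsilon: add p3.
No new states can be added; the closed set is {p2, p3, p4, p6, p8, p9, p10}.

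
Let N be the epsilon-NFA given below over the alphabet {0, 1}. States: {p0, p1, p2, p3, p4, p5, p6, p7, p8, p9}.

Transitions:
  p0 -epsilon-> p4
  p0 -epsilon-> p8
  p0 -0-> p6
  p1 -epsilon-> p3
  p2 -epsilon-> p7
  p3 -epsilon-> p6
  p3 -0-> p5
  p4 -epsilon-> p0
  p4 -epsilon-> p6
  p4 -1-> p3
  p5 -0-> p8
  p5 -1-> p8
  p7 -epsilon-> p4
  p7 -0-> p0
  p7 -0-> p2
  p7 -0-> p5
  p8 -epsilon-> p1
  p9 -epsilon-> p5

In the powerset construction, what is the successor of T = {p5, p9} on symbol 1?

p5 on 1 → {p8}.
No 1-transition from p9.
Union after reading 1: {p8}.
Now take the epsilon-closure:
From p8 via epsilon: add p1.
From p1 via epsilon: add p3.
From p3 via epsilon: add p6.
No new states can be added; the closed set is {p1, p3, p6, p8}.

{p1, p3, p6, p8}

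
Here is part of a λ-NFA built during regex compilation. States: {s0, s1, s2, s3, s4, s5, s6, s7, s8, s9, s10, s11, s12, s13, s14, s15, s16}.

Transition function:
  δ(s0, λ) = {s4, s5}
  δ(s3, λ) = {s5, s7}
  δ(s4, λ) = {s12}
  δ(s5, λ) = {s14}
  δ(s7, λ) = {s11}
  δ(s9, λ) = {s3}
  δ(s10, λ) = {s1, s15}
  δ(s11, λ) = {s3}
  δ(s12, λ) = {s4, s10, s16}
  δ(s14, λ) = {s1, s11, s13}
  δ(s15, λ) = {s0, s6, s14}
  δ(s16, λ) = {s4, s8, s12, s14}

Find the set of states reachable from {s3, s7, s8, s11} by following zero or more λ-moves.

{s1, s3, s5, s7, s8, s11, s13, s14}

Start with {s3, s7, s8, s11}.
From s3 via λ: add s5.
From s5 via λ: add s14.
From s14 via λ: add s1, s13.
No new states can be added; the closed set is {s1, s3, s5, s7, s8, s11, s13, s14}.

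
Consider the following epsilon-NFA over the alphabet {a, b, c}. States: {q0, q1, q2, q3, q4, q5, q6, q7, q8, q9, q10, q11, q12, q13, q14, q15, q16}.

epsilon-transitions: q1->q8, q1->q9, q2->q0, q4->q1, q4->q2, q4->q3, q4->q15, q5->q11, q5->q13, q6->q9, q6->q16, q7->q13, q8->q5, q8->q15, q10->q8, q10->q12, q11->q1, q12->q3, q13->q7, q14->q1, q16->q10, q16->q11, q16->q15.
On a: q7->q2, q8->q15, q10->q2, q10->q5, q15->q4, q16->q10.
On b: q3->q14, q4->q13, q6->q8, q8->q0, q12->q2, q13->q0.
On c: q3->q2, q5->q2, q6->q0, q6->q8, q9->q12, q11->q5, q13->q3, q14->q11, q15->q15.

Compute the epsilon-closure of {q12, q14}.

Start with {q12, q14}.
From q12 via epsilon: add q3.
From q14 via epsilon: add q1.
From q1 via epsilon: add q8, q9.
From q8 via epsilon: add q5, q15.
From q5 via epsilon: add q11, q13.
From q13 via epsilon: add q7.
No new states can be added; the closed set is {q1, q3, q5, q7, q8, q9, q11, q12, q13, q14, q15}.

{q1, q3, q5, q7, q8, q9, q11, q12, q13, q14, q15}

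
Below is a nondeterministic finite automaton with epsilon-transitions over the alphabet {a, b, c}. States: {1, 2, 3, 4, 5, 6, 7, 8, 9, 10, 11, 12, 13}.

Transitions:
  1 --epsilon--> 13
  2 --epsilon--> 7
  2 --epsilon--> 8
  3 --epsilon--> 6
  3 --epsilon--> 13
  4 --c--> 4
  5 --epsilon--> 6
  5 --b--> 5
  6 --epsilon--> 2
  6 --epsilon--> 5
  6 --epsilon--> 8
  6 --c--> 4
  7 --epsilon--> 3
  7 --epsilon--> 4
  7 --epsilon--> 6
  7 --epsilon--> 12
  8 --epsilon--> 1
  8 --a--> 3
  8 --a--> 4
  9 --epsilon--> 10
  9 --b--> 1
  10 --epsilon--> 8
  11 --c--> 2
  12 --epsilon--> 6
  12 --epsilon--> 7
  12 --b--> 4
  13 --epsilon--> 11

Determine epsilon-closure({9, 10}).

{1, 8, 9, 10, 11, 13}

Start with {9, 10}.
From 10 via epsilon: add 8.
From 8 via epsilon: add 1.
From 1 via epsilon: add 13.
From 13 via epsilon: add 11.
No new states can be added; the closed set is {1, 8, 9, 10, 11, 13}.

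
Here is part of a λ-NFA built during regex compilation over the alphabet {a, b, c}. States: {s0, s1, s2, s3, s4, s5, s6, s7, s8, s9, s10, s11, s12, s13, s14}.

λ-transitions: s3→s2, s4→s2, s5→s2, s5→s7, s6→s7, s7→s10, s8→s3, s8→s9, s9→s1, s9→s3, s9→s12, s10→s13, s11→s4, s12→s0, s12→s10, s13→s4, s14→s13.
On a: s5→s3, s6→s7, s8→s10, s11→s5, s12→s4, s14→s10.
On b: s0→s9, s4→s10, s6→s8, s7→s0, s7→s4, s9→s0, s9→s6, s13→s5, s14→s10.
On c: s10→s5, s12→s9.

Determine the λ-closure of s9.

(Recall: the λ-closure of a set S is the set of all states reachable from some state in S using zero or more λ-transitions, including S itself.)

{s0, s1, s2, s3, s4, s9, s10, s12, s13}

Start with {s9}.
From s9 via λ: add s1, s3, s12.
From s3 via λ: add s2.
From s12 via λ: add s0, s10.
From s10 via λ: add s13.
From s13 via λ: add s4.
No new states can be added; the closed set is {s0, s1, s2, s3, s4, s9, s10, s12, s13}.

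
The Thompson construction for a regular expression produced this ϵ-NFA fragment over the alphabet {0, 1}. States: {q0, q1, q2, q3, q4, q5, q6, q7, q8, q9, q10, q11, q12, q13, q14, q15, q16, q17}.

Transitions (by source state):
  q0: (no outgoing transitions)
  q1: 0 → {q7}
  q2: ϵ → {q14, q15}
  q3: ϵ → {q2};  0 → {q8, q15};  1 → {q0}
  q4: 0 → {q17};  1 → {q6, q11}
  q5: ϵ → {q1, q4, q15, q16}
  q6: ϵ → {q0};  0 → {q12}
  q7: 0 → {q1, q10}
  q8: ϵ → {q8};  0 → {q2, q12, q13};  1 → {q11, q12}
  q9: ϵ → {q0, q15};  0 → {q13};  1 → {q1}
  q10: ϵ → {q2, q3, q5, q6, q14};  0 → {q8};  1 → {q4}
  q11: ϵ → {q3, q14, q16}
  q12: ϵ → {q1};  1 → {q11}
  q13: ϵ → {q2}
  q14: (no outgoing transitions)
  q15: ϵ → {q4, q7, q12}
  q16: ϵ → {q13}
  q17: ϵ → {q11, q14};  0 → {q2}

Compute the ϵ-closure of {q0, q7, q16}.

Start with {q0, q7, q16}.
From q16 via ϵ: add q13.
From q13 via ϵ: add q2.
From q2 via ϵ: add q14, q15.
From q15 via ϵ: add q4, q12.
From q12 via ϵ: add q1.
No new states can be added; the closed set is {q0, q1, q2, q4, q7, q12, q13, q14, q15, q16}.

{q0, q1, q2, q4, q7, q12, q13, q14, q15, q16}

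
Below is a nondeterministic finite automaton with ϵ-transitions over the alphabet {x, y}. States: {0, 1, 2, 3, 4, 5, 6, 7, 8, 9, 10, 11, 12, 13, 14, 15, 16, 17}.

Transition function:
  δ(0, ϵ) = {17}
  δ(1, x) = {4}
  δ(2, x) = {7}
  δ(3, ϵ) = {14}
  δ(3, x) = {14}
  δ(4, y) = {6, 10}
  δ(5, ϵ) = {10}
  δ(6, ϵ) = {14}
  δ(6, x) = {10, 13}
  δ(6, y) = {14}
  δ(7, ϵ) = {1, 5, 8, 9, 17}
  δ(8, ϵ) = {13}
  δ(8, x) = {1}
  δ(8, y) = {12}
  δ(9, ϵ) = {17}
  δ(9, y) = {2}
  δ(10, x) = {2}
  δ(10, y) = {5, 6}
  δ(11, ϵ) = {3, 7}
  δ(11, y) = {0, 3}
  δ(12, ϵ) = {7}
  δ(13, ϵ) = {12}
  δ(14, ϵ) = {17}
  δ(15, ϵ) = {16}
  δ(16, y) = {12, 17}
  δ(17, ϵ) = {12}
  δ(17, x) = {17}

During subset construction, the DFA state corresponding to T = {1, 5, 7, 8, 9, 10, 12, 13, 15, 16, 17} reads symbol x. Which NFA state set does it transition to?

1 on x → {4}.
8 on x → {1}.
10 on x → {2}.
17 on x → {17}.
No x-transition from 5, 7, 9, 12, 13, 15, 16.
Union after reading x: {1, 2, 4, 17}.
Now take the ϵ-closure:
From 17 via ϵ: add 12.
From 12 via ϵ: add 7.
From 7 via ϵ: add 5, 8, 9.
From 5 via ϵ: add 10.
From 8 via ϵ: add 13.
No new states can be added; the closed set is {1, 2, 4, 5, 7, 8, 9, 10, 12, 13, 17}.

{1, 2, 4, 5, 7, 8, 9, 10, 12, 13, 17}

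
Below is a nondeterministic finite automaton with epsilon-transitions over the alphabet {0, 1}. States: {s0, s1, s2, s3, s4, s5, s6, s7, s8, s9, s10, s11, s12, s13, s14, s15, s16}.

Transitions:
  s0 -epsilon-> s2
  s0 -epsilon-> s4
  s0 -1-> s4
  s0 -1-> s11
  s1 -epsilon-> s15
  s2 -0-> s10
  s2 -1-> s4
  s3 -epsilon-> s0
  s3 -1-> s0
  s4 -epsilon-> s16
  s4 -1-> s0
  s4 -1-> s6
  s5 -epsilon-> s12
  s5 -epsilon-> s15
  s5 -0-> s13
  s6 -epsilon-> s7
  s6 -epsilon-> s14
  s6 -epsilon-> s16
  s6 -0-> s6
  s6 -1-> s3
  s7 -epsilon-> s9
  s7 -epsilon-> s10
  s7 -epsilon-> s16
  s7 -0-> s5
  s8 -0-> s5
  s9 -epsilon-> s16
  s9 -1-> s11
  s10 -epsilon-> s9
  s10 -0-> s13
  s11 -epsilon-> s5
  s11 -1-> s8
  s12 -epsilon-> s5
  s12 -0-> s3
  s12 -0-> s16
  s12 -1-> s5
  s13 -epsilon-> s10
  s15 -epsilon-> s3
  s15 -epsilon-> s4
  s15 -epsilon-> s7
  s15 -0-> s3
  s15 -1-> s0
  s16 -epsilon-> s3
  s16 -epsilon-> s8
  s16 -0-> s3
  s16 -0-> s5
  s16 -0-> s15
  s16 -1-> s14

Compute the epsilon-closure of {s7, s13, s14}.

{s0, s2, s3, s4, s7, s8, s9, s10, s13, s14, s16}

Start with {s7, s13, s14}.
From s7 via epsilon: add s9, s10, s16.
From s16 via epsilon: add s3, s8.
From s3 via epsilon: add s0.
From s0 via epsilon: add s2, s4.
No new states can be added; the closed set is {s0, s2, s3, s4, s7, s8, s9, s10, s13, s14, s16}.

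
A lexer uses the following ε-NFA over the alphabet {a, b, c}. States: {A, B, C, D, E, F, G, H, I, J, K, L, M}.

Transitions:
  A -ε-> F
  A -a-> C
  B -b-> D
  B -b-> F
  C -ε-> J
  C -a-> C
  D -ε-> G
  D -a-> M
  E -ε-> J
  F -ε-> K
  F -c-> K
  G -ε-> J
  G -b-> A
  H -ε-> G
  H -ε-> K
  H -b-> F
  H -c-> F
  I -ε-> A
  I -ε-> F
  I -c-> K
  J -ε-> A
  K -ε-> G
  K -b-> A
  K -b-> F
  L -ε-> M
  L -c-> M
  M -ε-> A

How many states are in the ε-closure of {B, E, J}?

7

Start with {B, E, J}.
From J via ε: add A.
From A via ε: add F.
From F via ε: add K.
From K via ε: add G.
ε-closure = {A, B, E, F, G, J, K}, which has 7 states.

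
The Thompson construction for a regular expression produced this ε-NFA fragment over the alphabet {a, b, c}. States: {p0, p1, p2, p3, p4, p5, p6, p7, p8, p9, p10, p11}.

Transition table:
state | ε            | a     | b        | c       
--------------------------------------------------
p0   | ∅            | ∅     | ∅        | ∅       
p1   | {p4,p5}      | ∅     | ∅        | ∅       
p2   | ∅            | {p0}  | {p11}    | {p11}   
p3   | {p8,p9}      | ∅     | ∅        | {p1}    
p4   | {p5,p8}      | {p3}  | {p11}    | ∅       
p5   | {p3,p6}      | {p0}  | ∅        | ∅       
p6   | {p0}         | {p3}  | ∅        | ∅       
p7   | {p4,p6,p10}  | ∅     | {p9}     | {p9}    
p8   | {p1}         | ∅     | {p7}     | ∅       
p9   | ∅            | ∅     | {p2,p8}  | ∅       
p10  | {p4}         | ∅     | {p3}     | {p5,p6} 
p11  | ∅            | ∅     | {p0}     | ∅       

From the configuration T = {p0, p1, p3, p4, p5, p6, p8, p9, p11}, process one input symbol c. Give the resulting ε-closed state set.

p3 on c → {p1}.
No c-transition from p0, p1, p4, p5, p6, p8, p9, p11.
Union after reading c: {p1}.
Now take the ε-closure:
From p1 via ε: add p4, p5.
From p4 via ε: add p8.
From p5 via ε: add p3, p6.
From p3 via ε: add p9.
From p6 via ε: add p0.
No new states can be added; the closed set is {p0, p1, p3, p4, p5, p6, p8, p9}.

{p0, p1, p3, p4, p5, p6, p8, p9}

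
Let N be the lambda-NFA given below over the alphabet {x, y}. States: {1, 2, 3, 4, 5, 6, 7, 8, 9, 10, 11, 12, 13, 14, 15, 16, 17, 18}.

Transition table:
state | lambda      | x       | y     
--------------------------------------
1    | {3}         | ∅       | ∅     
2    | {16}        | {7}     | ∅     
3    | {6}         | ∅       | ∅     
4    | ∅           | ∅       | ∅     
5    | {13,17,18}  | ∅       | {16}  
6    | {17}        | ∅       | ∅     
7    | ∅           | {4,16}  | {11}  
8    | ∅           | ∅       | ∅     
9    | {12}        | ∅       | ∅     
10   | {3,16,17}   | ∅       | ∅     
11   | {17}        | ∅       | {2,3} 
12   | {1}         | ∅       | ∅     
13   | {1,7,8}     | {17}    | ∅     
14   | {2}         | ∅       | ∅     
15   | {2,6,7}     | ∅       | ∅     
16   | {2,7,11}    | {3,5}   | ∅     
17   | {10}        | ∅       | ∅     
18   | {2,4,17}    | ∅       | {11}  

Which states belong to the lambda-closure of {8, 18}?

{2, 3, 4, 6, 7, 8, 10, 11, 16, 17, 18}

Start with {8, 18}.
From 18 via lambda: add 2, 4, 17.
From 2 via lambda: add 16.
From 17 via lambda: add 10.
From 10 via lambda: add 3.
From 16 via lambda: add 7, 11.
From 3 via lambda: add 6.
No new states can be added; the closed set is {2, 3, 4, 6, 7, 8, 10, 11, 16, 17, 18}.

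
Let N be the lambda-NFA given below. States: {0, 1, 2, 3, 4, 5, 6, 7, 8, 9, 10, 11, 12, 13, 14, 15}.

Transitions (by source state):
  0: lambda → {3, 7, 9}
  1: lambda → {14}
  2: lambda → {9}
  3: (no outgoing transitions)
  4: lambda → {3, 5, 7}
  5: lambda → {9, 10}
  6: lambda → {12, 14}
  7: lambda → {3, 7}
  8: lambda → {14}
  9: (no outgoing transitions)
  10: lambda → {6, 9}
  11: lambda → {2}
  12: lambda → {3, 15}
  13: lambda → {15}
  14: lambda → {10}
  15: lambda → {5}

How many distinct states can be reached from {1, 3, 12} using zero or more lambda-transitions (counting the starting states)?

9

Start with {1, 3, 12}.
From 1 via lambda: add 14.
From 12 via lambda: add 15.
From 14 via lambda: add 10.
From 15 via lambda: add 5.
From 5 via lambda: add 9.
From 10 via lambda: add 6.
lambda-closure = {1, 3, 5, 6, 9, 10, 12, 14, 15}, which has 9 states.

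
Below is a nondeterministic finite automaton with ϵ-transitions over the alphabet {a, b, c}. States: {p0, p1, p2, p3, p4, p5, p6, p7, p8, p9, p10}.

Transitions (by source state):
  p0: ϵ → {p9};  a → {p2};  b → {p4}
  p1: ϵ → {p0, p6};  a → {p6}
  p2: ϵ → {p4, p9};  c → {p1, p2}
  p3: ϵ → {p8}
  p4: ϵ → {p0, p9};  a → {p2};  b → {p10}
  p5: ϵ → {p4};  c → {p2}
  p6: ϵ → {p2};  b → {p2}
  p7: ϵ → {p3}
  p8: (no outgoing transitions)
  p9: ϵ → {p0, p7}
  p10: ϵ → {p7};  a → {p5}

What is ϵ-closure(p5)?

{p0, p3, p4, p5, p7, p8, p9}

Start with {p5}.
From p5 via ϵ: add p4.
From p4 via ϵ: add p0, p9.
From p9 via ϵ: add p7.
From p7 via ϵ: add p3.
From p3 via ϵ: add p8.
No new states can be added; the closed set is {p0, p3, p4, p5, p7, p8, p9}.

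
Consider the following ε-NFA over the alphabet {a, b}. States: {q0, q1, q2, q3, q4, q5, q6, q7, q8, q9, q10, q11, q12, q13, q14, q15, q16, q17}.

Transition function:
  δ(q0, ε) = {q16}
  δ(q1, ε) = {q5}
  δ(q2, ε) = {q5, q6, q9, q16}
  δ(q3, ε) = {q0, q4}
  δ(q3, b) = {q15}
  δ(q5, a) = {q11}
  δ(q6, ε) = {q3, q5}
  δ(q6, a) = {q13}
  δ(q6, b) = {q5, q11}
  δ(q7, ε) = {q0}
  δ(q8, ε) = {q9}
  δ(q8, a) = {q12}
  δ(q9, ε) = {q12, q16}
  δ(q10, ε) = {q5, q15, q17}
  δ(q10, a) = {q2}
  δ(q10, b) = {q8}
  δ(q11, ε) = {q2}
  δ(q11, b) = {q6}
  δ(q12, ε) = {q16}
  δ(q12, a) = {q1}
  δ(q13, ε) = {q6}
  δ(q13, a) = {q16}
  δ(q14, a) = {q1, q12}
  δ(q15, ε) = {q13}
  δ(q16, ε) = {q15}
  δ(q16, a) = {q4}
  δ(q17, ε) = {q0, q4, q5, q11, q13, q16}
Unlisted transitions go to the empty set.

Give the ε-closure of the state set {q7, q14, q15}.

Start with {q7, q14, q15}.
From q7 via ε: add q0.
From q15 via ε: add q13.
From q0 via ε: add q16.
From q13 via ε: add q6.
From q6 via ε: add q3, q5.
From q3 via ε: add q4.
No new states can be added; the closed set is {q0, q3, q4, q5, q6, q7, q13, q14, q15, q16}.

{q0, q3, q4, q5, q6, q7, q13, q14, q15, q16}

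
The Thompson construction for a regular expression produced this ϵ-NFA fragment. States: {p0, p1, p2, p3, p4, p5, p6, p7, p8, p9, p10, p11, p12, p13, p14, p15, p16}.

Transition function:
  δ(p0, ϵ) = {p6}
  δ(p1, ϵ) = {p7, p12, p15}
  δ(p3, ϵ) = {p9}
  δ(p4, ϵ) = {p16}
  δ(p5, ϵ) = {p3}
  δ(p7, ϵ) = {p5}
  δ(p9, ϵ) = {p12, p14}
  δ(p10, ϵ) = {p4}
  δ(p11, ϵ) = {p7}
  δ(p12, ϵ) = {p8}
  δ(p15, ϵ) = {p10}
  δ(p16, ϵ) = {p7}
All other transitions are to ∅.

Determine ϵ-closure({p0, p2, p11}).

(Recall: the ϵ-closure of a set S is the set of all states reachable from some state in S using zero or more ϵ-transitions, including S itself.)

Start with {p0, p2, p11}.
From p0 via ϵ: add p6.
From p11 via ϵ: add p7.
From p7 via ϵ: add p5.
From p5 via ϵ: add p3.
From p3 via ϵ: add p9.
From p9 via ϵ: add p12, p14.
From p12 via ϵ: add p8.
No new states can be added; the closed set is {p0, p2, p3, p5, p6, p7, p8, p9, p11, p12, p14}.

{p0, p2, p3, p5, p6, p7, p8, p9, p11, p12, p14}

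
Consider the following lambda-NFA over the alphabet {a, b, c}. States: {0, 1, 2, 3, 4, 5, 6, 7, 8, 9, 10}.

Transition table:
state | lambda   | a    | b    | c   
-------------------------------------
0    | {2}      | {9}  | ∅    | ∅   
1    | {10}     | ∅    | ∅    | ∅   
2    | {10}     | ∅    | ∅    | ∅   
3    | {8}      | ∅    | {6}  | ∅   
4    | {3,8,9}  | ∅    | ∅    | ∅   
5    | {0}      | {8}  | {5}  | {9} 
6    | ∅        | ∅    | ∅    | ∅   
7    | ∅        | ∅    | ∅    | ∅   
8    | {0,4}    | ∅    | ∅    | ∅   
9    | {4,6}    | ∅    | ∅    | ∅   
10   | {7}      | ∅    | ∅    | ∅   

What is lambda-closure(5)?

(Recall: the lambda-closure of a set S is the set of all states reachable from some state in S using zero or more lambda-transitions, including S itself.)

{0, 2, 5, 7, 10}

Start with {5}.
From 5 via lambda: add 0.
From 0 via lambda: add 2.
From 2 via lambda: add 10.
From 10 via lambda: add 7.
No new states can be added; the closed set is {0, 2, 5, 7, 10}.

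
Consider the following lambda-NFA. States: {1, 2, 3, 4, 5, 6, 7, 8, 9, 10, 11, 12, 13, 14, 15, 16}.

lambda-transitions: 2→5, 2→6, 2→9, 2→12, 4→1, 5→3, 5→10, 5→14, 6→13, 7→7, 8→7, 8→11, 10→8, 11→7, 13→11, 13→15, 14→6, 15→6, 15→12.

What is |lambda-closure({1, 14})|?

Start with {1, 14}.
From 14 via lambda: add 6.
From 6 via lambda: add 13.
From 13 via lambda: add 11, 15.
From 11 via lambda: add 7.
From 15 via lambda: add 12.
lambda-closure = {1, 6, 7, 11, 12, 13, 14, 15}, which has 8 states.

8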